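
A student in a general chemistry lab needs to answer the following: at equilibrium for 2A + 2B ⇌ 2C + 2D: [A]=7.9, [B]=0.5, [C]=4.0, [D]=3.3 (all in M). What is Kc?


Kc = [C]^2[D]^2/([A]^2[B]^2)
= (4.0^2 × 3.3^2)/(7.9^2 × 0.5^2)
= 174.24/15.6025
= 11.17

11.17


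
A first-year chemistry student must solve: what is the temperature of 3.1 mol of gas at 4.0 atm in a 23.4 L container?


PV = nRT  (R = 0.08206 L·atm/(mol·K))
T = PV/(nR) = 4.0×23.4/(3.1×0.08206)
= 93.60/0.254386
= 367.94 K

367.94 K


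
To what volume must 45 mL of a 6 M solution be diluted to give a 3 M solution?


C1V1 = C2V2
6 × 45 = 3 × V2
V2 = 270/3 = 90.0 mL

90.0 mL


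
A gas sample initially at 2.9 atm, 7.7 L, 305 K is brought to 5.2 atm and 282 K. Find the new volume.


P1V1/T1 = P2V2/T2
V2 = P1V1T2/(T1P2)
= 2.9×7.7×282/(305×5.2)
= 3.97 L

3.97 L


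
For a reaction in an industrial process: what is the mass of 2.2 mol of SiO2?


M(SiO2) = 60.09 g/mol
mass = n × M = 2.2 × 60.09 = 132.20 g

132.20 g


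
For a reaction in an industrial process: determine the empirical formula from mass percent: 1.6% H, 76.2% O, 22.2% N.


Assume 100 g sample. Moles of each element:
  H: 1.6/1.008 = 1.587 mol
  O: 76.2/16.0 = 4.763 mol
  N: 22.2/14.01 = 1.585 mol
Divide by smallest (1.585):
  H: 1.587/1.585 = 1.0
  O: 4.763/1.585 = 3.01
  N: 1.585/1.585 = 1.0
Empirical formula: HNO3

HNO3


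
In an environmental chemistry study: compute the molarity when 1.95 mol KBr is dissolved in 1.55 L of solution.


M = n/V = 1.95/1.55 = 1.258 mol/L

1.258 M


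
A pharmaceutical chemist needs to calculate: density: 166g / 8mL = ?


ρ = mass/volume
= 166/8
= 20.75 g/mL

20.75 g/mL


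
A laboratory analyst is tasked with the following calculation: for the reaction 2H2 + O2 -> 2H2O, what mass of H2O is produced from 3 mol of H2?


Mole ratio H2O:H2 = 2:2
n(H2O) = 3 × 2/2 = 3.000 mol
mass = 3.000 × 18.02 = 54.06 g

54.06 g


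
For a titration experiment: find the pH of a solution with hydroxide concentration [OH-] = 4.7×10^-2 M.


pOH = -log10([OH-]) = -log10(4.7×10^-2)
= 2 - log10(4.7) = 1.33
pH = 14 - pOH = 14 - 1.33 = 12.67

12.67


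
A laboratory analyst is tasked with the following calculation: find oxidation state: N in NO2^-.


x + 2(-2) = -1, so x = +3
Oxidation number: +3

+3


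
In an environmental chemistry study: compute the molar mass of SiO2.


M(SiO2) = 1×28.09 + 2×16.0
= 28.09 + 32.0
= 60.09 g/mol

60.09 g/mol


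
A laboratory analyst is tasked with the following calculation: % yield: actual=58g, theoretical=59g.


% yield = actual/theoretical × 100
= 58/59 × 100
= 98.31%

98.31%


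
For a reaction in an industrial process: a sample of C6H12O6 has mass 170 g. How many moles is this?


M(C6H12O6) = 180.16 g/mol
n = mass/M = 170/180.16 = 0.9436 mol

0.9436 mol


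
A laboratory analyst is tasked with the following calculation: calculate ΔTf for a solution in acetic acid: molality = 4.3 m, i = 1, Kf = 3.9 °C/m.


ΔTf = Kf × m × i
= 3.9 × 4.3 × 1
= 16.77 °C

16.77 °C


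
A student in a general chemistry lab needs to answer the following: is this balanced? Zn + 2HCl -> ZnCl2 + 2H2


Equation: Zn + 2HCl -> ZnCl2 + 2H2
Check atoms: Cl: 2=2, H: 2≠4, Zn: 1=1
Not balanced

No, not balanced


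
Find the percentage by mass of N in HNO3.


M(HNO3) = 1×1.008 + 1×14.01 + 3×16.0 = 63.018 g/mol
Mass of N = 1 × 14.01 = 14.01 g/mol
% N = 14.01/63.018 × 100 = 22.23%

22.23%


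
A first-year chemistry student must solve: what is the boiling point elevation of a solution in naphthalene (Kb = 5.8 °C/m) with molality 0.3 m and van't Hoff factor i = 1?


ΔTb = Kb × m × i
= 5.8 × 0.3 × 1
= 1.74 °C

1.74 °C


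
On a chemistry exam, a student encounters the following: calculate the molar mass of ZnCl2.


M(ZnCl2) = 1×65.38 + 2×35.45
= 65.38 + 70.9
= 136.28 g/mol

136.28 g/mol


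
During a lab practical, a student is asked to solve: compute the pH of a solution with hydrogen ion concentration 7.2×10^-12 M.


pH = -log10([H+]) = -log10(7.2×10^-12)
= 12 - log10(7.2)
= 12 - 0.86
= 11.14

11.14


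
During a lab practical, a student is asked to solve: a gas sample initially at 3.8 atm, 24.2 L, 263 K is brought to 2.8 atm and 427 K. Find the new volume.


P1V1/T1 = P2V2/T2
V2 = P1V1T2/(T1P2)
= 3.8×24.2×427/(263×2.8)
= 53.323 L

53.323 L


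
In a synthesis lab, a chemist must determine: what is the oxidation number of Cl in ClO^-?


x + (-2) = -1, so x = +1
Oxidation number: +1

+1


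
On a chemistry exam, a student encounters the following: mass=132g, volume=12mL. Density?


ρ = mass/volume
= 132/12
= 11.0 g/mL

11.0 g/mL


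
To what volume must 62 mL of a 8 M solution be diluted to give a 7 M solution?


C1V1 = C2V2
8 × 62 = 7 × V2
V2 = 496/7 = 70.86 mL

70.86 mL


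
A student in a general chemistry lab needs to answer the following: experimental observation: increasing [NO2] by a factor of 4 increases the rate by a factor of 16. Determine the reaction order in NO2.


rate ∝ [NO2]^n
4^n = 16 → n = 2
Order in NO2: 2

2


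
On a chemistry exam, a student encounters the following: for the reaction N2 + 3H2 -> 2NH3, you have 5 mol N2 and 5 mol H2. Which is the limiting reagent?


Mole ratio available / coefficient:
  N2: 5/1 = 5.000
  H2: 5/3 = 1.667
Smaller ratio is limiting.

H2


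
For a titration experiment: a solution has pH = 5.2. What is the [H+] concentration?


[H+] = 10^(-pH) = 10^(-5.2)
= 6.31×10^-6 M

6.31×10^-6 M


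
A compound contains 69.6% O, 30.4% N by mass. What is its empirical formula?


Assume 100 g sample. Moles of each element:
  O: 69.6/16.0 = 4.35 mol
  N: 30.4/14.01 = 2.17 mol
Divide by smallest (2.17):
  O: 4.35/2.17 = 2.0
  N: 2.17/2.17 = 1.0
Empirical formula: NO2

NO2


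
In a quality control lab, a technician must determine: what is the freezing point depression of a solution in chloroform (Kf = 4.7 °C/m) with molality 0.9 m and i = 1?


ΔTf = Kf × m × i
= 4.7 × 0.9 × 1
= 4.23 °C

4.23 °C


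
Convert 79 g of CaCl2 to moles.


M(CaCl2) = 110.98 g/mol
n = mass/M = 79/110.98 = 0.7118 mol

0.7118 mol


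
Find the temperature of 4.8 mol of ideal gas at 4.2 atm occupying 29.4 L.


PV = nRT  (R = 0.08206 L·atm/(mol·K))
T = PV/(nR) = 4.2×29.4/(4.8×0.08206)
= 123.48/0.393888
= 313.49 K

313.49 K


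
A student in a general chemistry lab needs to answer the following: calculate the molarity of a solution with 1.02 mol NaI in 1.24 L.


M = n/V = 1.02/1.24 = 0.823 mol/L

0.823 M


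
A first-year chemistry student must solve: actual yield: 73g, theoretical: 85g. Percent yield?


% yield = actual/theoretical × 100
= 73/85 × 100
= 85.88%

85.88%


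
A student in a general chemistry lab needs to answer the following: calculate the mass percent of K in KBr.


M(KBr) = 1×39.1 + 1×79.9 = 119.00 g/mol
Mass of K = 1 × 39.1 = 39.10 g/mol
% K = 39.10/119.00 × 100 = 32.86%

32.86%


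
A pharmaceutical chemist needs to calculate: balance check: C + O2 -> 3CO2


Equation: C + O2 -> 3CO2
Check atoms: C: 1≠3, O: 2≠6
Not balanced

No, not balanced


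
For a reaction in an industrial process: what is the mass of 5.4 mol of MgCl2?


M(MgCl2) = 95.21 g/mol
mass = n × M = 5.4 × 95.21 = 514.13 g

514.13 g


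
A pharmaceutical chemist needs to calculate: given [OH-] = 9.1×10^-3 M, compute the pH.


pOH = -log10([OH-]) = -log10(9.1×10^-3)
= 3 - log10(9.1) = 2.04
pH = 14 - pOH = 14 - 2.04 = 11.96

11.96


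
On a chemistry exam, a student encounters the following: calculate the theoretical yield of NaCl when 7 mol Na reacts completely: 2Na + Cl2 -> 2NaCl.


Mole ratio NaCl:Na = 2:2
n(NaCl) = 7 × 2/2 = 7.000 mol
mass = 7.000 × 58.44 = 409.08 g

409.08 g


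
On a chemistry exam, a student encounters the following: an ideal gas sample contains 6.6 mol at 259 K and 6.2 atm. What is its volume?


PV = nRT  (R = 0.08206 L·atm/(mol·K))
V = nRT/P = 6.6×0.08206×259/6.2
= 22.625 L

22.625 L


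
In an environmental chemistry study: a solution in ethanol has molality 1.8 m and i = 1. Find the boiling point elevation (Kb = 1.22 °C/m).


ΔTb = Kb × m × i
= 1.22 × 1.8 × 1
= 2.196 °C

2.196 °C


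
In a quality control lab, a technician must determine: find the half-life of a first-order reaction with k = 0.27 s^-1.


t½ = ln2/k = 0.693147/(0.27 s^-1)
= 2.567 s

2.567 s


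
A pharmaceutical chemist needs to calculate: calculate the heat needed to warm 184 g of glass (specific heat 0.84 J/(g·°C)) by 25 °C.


q = mcΔT = 184 × 0.84 × 25
= 3864.00 J

3864.00 J


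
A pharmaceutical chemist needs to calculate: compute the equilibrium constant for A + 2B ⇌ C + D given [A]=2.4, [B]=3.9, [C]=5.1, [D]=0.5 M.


Kc = [C][D]/([A][B]^2)
= (5.1^1 × 0.5^1)/(2.4^1 × 3.9^2)
= 2.55/36.504
= 0.06986

0.06986


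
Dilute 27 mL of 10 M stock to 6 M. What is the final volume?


C1V1 = C2V2
10 × 27 = 6 × V2
V2 = 270/6 = 45.0 mL

45.0 mL


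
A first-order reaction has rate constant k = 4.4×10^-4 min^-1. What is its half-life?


t½ = ln2/k = 0.693147/(4.4×10^-4 min^-1)
= 1575 min

1575 min


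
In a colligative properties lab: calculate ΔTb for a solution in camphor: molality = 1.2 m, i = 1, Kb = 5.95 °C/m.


ΔTb = Kb × m × i
= 5.95 × 1.2 × 1
= 7.14 °C

7.14 °C


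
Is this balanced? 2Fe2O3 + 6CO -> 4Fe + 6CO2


Equation: 2Fe2O3 + 6CO -> 4Fe + 6CO2
Check atoms: C: 6=6, Fe: 4=4, O: 12=12
Balanced

Yes, balanced


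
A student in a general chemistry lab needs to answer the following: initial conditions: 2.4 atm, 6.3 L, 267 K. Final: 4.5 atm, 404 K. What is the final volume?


P1V1/T1 = P2V2/T2
V2 = P1V1T2/(T1P2)
= 2.4×6.3×404/(267×4.5)
= 5.084 L

5.084 L


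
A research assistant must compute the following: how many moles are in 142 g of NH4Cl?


M(NH4Cl) = 53.49 g/mol
n = mass/M = 142/53.49 = 2.6547 mol

2.6547 mol


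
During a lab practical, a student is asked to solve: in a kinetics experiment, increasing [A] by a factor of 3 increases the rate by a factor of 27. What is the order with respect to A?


rate ∝ [A]^n
3^n = 27 → n = 3
Order in A: 3

3


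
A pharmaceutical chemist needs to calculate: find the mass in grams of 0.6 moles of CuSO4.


M(CuSO4) = 159.62 g/mol
mass = n × M = 0.6 × 159.62 = 95.77 g

95.77 g


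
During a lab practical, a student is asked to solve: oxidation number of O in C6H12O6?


O is usually -2
Oxidation number: -2

-2


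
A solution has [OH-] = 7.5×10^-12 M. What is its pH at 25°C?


pOH = -log10([OH-]) = -log10(7.5×10^-12)
= 12 - log10(7.5) = 11.12
pH = 14 - pOH = 14 - 11.12 = 2.88

2.88


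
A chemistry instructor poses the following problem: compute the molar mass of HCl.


M(HCl) = 1×1.008 + 1×35.45
= 1.01 + 35.45
= 36.46 g/mol

36.46 g/mol


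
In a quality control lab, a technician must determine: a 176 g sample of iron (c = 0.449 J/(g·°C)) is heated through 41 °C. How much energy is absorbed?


q = mcΔT = 176 × 0.449 × 41
= 3239.98 J

3239.98 J


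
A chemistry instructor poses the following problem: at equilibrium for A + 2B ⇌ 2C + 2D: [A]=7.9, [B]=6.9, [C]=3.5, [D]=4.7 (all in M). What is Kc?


Kc = [C]^2[D]^2/([A][B]^2)
= (3.5^2 × 4.7^2)/(7.9^1 × 6.9^2)
= 270.6025/376.119
= 0.7195

0.7195


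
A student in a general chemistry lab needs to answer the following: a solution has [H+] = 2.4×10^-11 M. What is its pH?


pH = -log10([H+]) = -log10(2.4×10^-11)
= 11 - log10(2.4)
= 11 - 0.38
= 10.62

10.62


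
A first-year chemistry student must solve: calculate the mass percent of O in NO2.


M(NO2) = 1×14.01 + 2×16.0 = 46.01 g/mol
Mass of O = 2 × 16.0 = 32.00 g/mol
% O = 32.00/46.01 × 100 = 69.55%

69.55%


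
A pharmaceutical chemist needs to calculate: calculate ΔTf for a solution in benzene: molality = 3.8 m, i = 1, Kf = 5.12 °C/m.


ΔTf = Kf × m × i
= 5.12 × 3.8 × 1
= 19.456 °C

19.456 °C


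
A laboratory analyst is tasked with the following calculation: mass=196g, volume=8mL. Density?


ρ = mass/volume
= 196/8
= 24.5 g/mL

24.5 g/mL


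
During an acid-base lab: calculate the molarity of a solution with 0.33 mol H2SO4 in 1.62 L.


M = n/V = 0.33/1.62 = 0.204 mol/L

0.204 M


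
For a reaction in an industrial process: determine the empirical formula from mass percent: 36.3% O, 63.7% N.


Assume 100 g sample. Moles of each element:
  O: 36.3/16.0 = 2.269 mol
  N: 63.7/14.01 = 4.547 mol
Divide by smallest (2.269):
  O: 2.269/2.269 = 1.0
  N: 4.547/2.269 = 2.0
Empirical formula: N2O

N2O


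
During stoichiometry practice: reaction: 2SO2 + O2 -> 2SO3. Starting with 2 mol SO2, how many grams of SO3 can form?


Mole ratio SO3:SO2 = 2:2
n(SO3) = 2 × 2/2 = 2.000 mol
mass = 2.000 × 80.07 = 160.14 g

160.14 g


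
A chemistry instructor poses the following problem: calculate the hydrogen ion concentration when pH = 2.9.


[H+] = 10^(-pH) = 10^(-2.9)
= 1.26×10^-3 M

1.26×10^-3 M


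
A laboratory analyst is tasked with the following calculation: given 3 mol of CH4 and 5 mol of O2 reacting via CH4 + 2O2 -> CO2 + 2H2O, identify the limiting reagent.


Mole ratio available / coefficient:
  CH4: 3/1 = 3.000
  O2: 5/2 = 2.500
Smaller ratio is limiting.

O2


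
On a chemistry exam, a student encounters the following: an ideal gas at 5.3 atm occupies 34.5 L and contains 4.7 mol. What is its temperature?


PV = nRT  (R = 0.08206 L·atm/(mol·K))
T = PV/(nR) = 5.3×34.5/(4.7×0.08206)
= 182.85/0.385682
= 474.10 K

474.10 K


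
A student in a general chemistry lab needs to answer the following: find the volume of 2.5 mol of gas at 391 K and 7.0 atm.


PV = nRT  (R = 0.08206 L·atm/(mol·K))
V = nRT/P = 2.5×0.08206×391/7.0
= 11.459 L

11.459 L


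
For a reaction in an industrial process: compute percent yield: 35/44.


% yield = actual/theoretical × 100
= 35/44 × 100
= 79.55%

79.55%


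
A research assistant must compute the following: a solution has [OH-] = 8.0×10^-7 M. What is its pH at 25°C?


pOH = -log10([OH-]) = -log10(8.0×10^-7)
= 7 - log10(8.0) = 6.1
pH = 14 - pOH = 14 - 6.1 = 7.9

7.9


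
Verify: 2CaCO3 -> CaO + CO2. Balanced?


Equation: 2CaCO3 -> CaO + CO2
Check atoms: C: 2≠1, Ca: 2≠1, O: 6≠3
Not balanced

No, not balanced


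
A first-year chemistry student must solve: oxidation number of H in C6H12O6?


H is +1 with nonmetals
Oxidation number: +1

+1


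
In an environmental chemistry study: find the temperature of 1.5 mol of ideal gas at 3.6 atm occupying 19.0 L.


PV = nRT  (R = 0.08206 L·atm/(mol·K))
T = PV/(nR) = 3.6×19.0/(1.5×0.08206)
= 68.40/0.123090
= 555.69 K

555.69 K


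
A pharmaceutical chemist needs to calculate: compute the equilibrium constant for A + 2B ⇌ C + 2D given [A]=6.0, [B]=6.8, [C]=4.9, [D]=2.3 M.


Kc = [C][D]^2/([A][B]^2)
= (4.9^1 × 2.3^2)/(6.0^1 × 6.8^2)
= 25.921/277.44
= 0.09343

0.09343


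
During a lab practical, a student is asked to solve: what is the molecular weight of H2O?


M(H2O) = 2×1.008 + 1×16.0
= 2.02 + 16.0
= 18.02 g/mol

18.02 g/mol


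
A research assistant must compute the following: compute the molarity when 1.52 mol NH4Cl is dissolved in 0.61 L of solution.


M = n/V = 1.52/0.61 = 2.492 mol/L

2.492 M


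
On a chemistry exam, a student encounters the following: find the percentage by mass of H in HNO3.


M(HNO3) = 1×1.008 + 1×14.01 + 3×16.0 = 63.018 g/mol
Mass of H = 1 × 1.008 = 1.008 g/mol
% H = 1.008/63.018 × 100 = 1.60%

1.60%


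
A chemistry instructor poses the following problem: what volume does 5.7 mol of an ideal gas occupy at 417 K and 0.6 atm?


PV = nRT  (R = 0.08206 L·atm/(mol·K))
V = nRT/P = 5.7×0.08206×417/0.6
= 325.081 L

325.081 L


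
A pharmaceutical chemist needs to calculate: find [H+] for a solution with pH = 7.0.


[H+] = 10^(-pH) = 10^(-7.0)
= 1.0×10^-7 M

1.0×10^-7 M


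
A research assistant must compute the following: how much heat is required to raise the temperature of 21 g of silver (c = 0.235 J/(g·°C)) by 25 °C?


q = mcΔT = 21 × 0.235 × 25
= 123.38 J

123.38 J


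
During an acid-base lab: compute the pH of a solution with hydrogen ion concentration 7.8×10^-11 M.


pH = -log10([H+]) = -log10(7.8×10^-11)
= 11 - log10(7.8)
= 11 - 0.89
= 10.11

10.11


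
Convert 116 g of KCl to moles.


M(KCl) = 74.55 g/mol
n = mass/M = 116/74.55 = 1.556 mol

1.556 mol


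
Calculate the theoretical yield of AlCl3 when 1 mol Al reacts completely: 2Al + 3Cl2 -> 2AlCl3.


Mole ratio AlCl3:Al = 2:2
n(AlCl3) = 1 × 2/2 = 1.000 mol
mass = 1.000 × 133.33 = 133.33 g

133.33 g


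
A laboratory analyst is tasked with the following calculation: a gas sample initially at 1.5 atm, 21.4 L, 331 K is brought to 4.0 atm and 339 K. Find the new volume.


P1V1/T1 = P2V2/T2
V2 = P1V1T2/(T1P2)
= 1.5×21.4×339/(331×4.0)
= 8.219 L

8.219 L


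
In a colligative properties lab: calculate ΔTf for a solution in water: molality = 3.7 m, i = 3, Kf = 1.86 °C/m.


ΔTf = Kf × m × i
= 1.86 × 3.7 × 3
= 20.646 °C

20.646 °C


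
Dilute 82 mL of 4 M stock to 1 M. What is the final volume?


C1V1 = C2V2
4 × 82 = 1 × V2
V2 = 328/1 = 328.0 mL

328.0 mL


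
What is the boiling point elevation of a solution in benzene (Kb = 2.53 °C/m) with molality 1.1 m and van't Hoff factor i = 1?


ΔTb = Kb × m × i
= 2.53 × 1.1 × 1
= 2.783 °C

2.783 °C


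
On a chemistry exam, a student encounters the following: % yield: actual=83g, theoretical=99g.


% yield = actual/theoretical × 100
= 83/99 × 100
= 83.84%

83.84%


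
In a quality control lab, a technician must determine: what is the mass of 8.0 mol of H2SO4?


M(H2SO4) = 98.09 g/mol
mass = n × M = 8.0 × 98.09 = 784.72 g

784.72 g


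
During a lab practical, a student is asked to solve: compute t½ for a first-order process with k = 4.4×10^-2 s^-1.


t½ = ln2/k = 0.693147/(4.4×10^-2 s^-1)
= 15.75 s

15.75 s


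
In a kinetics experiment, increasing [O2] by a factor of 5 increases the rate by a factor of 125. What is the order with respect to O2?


rate ∝ [O2]^n
5^n = 125 → n = 3
Order in O2: 3

3


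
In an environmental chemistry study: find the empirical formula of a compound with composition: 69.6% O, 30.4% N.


Assume 100 g sample. Moles of each element:
  O: 69.6/16.0 = 4.35 mol
  N: 30.4/14.01 = 2.17 mol
Divide by smallest (2.17):
  O: 4.35/2.17 = 2.0
  N: 2.17/2.17 = 1.0
Empirical formula: NO2

NO2


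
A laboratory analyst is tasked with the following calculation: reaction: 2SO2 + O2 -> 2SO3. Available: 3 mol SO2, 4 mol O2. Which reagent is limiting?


Mole ratio available / coefficient:
  SO2: 3/2 = 1.500
  O2: 4/1 = 4.000
Smaller ratio is limiting.

SO2


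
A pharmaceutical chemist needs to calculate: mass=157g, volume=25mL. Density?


ρ = mass/volume
= 157/25
= 6.28 g/mL

6.28 g/mL


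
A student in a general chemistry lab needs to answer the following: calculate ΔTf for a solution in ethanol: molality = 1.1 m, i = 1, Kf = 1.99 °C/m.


ΔTf = Kf × m × i
= 1.99 × 1.1 × 1
= 2.189 °C

2.189 °C


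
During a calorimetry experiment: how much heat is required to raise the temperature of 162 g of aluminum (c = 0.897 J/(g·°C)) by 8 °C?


q = mcΔT = 162 × 0.897 × 8
= 1162.51 J

1162.51 J


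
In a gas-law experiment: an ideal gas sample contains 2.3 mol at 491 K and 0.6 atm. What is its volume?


PV = nRT  (R = 0.08206 L·atm/(mol·K))
V = nRT/P = 2.3×0.08206×491/0.6
= 154.451 L

154.451 L


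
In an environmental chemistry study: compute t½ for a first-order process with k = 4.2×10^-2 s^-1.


t½ = ln2/k = 0.693147/(4.2×10^-2 s^-1)
= 16.50 s

16.50 s


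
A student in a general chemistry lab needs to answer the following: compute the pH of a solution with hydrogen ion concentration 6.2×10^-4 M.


pH = -log10([H+]) = -log10(6.2×10^-4)
= 4 - log10(6.2)
= 4 - 0.79
= 3.21

3.21


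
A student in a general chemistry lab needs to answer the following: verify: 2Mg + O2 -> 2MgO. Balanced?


Equation: 2Mg + O2 -> 2MgO
Check atoms: Mg: 2=2, O: 2=2
Balanced

Yes, balanced


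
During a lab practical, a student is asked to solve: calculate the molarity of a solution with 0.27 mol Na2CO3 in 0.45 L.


M = n/V = 0.27/0.45 = 0.600 mol/L

0.600 M


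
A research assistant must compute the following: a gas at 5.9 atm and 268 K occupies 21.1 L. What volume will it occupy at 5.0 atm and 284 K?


P1V1/T1 = P2V2/T2
V2 = P1V1T2/(T1P2)
= 5.9×21.1×284/(268×5.0)
= 26.384 L

26.384 L


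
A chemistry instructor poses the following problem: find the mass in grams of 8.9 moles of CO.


M(CO) = 28.01 g/mol
mass = n × M = 8.9 × 28.01 = 249.29 g

249.29 g


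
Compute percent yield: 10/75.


% yield = actual/theoretical × 100
= 10/75 × 100
= 13.33%

13.33%


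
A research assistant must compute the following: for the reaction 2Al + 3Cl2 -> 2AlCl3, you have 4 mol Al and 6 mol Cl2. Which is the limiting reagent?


Mole ratio available / coefficient:
  Al: 4/2 = 2.000
  Cl2: 6/3 = 2.000
Smaller ratio is limiting.

neither (stoichiometric); Al and Cl2 are fully consumed


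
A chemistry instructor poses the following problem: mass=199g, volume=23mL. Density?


ρ = mass/volume
= 199/23
= 8.652 g/mL

8.652 g/mL


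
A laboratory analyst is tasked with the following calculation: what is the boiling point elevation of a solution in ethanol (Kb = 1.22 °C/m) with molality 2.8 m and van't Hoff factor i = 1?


ΔTb = Kb × m × i
= 1.22 × 2.8 × 1
= 3.416 °C

3.416 °C


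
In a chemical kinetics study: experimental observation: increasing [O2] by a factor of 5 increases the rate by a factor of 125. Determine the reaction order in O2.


rate ∝ [O2]^n
5^n = 125 → n = 3
Order in O2: 3

3


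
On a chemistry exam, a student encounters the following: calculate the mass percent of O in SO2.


M(SO2) = 1×32.07 + 2×16.0 = 64.07 g/mol
Mass of O = 2 × 16.0 = 32.00 g/mol
% O = 32.00/64.07 × 100 = 49.95%

49.95%


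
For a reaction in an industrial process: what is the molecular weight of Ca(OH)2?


M(Ca(OH)2) = 1×40.08 + 2×16.0 + 2×1.008
= 40.08 + 32.0 + 2.02
= 74.1 g/mol

74.1 g/mol


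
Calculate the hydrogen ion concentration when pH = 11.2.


[H+] = 10^(-pH) = 10^(-11.2)
= 6.31×10^-12 M

6.31×10^-12 M


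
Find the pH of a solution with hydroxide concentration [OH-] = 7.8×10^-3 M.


pOH = -log10([OH-]) = -log10(7.8×10^-3)
= 3 - log10(7.8) = 2.11
pH = 14 - pOH = 14 - 2.11 = 11.89

11.89


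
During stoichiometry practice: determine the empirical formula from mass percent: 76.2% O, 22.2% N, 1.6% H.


Assume 100 g sample. Moles of each element:
  O: 76.2/16.0 = 4.763 mol
  N: 22.2/14.01 = 1.585 mol
  H: 1.6/1.008 = 1.587 mol
Divide by smallest (1.585):
  O: 4.763/1.585 = 3.01
  N: 1.585/1.585 = 1.0
  H: 1.587/1.585 = 1.0
Empirical formula: HNO3

HNO3


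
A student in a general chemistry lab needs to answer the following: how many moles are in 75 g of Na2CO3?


M(Na2CO3) = 105.99 g/mol
n = mass/M = 75/105.99 = 0.7076 mol

0.7076 mol


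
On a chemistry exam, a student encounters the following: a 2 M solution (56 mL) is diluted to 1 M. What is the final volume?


C1V1 = C2V2
2 × 56 = 1 × V2
V2 = 112/1 = 112.0 mL

112.0 mL


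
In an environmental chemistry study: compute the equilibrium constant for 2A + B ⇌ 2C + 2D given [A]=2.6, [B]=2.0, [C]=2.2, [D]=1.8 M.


Kc = [C]^2[D]^2/([A]^2[B])
= (2.2^2 × 1.8^2)/(2.6^2 × 2.0^1)
= 15.6816/13.52
= 1.160

1.160


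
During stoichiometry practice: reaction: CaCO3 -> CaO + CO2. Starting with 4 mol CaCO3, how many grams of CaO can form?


Mole ratio CaO:CaCO3 = 1:1
n(CaO) = 4 × 1/1 = 4.000 mol
mass = 4.000 × 56.08 = 224.32 g

224.32 g


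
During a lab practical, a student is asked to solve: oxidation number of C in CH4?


x + 4(+1) = 0, so x = -4
Oxidation number: -4

-4


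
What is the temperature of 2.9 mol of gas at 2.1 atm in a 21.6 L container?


PV = nRT  (R = 0.08206 L·atm/(mol·K))
T = PV/(nR) = 2.1×21.6/(2.9×0.08206)
= 45.36/0.237974
= 190.61 K

190.61 K


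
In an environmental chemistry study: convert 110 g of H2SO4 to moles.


M(H2SO4) = 98.09 g/mol
n = mass/M = 110/98.09 = 1.1214 mol

1.1214 mol


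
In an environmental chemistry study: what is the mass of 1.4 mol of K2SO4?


M(K2SO4) = 174.27 g/mol
mass = n × M = 1.4 × 174.27 = 243.98 g

243.98 g


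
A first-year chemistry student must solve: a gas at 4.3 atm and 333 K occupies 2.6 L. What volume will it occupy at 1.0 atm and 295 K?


P1V1/T1 = P2V2/T2
V2 = P1V1T2/(T1P2)
= 4.3×2.6×295/(333×1.0)
= 9.904 L

9.904 L


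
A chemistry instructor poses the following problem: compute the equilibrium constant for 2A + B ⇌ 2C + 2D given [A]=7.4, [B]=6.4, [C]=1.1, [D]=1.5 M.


Kc = [C]^2[D]^2/([A]^2[B])
= (1.1^2 × 1.5^2)/(7.4^2 × 6.4^1)
= 2.7225/350.464
= 0.007768

0.007768


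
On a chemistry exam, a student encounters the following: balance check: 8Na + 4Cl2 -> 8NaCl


Equation: 8Na + 4Cl2 -> 8NaCl
Check atoms: Cl: 8=8, Na: 8=8
Balanced

Yes, balanced


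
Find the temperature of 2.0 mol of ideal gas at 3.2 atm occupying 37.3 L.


PV = nRT  (R = 0.08206 L·atm/(mol·K))
T = PV/(nR) = 3.2×37.3/(2.0×0.08206)
= 119.36/0.164120
= 727.27 K

727.27 K


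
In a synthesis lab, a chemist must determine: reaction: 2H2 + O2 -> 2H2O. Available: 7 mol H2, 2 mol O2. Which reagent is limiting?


Mole ratio available / coefficient:
  H2: 7/2 = 3.500
  O2: 2/1 = 2.000
Smaller ratio is limiting.

O2


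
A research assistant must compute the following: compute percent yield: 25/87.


% yield = actual/theoretical × 100
= 25/87 × 100
= 28.74%

28.74%


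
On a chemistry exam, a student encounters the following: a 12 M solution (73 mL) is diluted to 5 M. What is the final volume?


C1V1 = C2V2
12 × 73 = 5 × V2
V2 = 876/5 = 175.2 mL

175.2 mL


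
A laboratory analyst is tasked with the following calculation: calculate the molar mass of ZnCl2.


M(ZnCl2) = 1×65.38 + 2×35.45
= 65.38 + 70.9
= 136.28 g/mol

136.28 g/mol


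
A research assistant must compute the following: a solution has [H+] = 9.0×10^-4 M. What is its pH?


pH = -log10([H+]) = -log10(9.0×10^-4)
= 4 - log10(9.0)
= 4 - 0.95
= 3.05

3.05


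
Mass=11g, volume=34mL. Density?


ρ = mass/volume
= 11/34
= 0.324 g/mL

0.324 g/mL


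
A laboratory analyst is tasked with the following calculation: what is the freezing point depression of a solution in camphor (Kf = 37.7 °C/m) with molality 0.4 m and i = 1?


ΔTf = Kf × m × i
= 37.7 × 0.4 × 1
= 15.08 °C

15.08 °C


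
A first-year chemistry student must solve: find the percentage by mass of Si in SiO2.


M(SiO2) = 1×28.09 + 2×16.0 = 60.09 g/mol
Mass of Si = 1 × 28.09 = 28.09 g/mol
% Si = 28.09/60.09 × 100 = 46.75%

46.75%


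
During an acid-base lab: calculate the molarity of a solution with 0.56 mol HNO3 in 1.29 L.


M = n/V = 0.56/1.29 = 0.434 mol/L

0.434 M


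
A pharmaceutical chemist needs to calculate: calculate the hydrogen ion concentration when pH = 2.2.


[H+] = 10^(-pH) = 10^(-2.2)
= 6.31×10^-3 M

6.31×10^-3 M


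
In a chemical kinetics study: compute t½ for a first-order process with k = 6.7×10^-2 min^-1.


t½ = ln2/k = 0.693147/(6.7×10^-2 min^-1)
= 10.35 min

10.35 min


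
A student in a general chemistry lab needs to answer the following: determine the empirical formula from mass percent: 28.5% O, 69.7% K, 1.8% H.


Assume 100 g sample. Moles of each element:
  O: 28.5/16.0 = 1.781 mol
  K: 69.7/39.1 = 1.783 mol
  H: 1.8/1.008 = 1.786 mol
Divide by smallest (1.781):
  O: 1.781/1.781 = 1.0
  K: 1.783/1.781 = 1.0
  H: 1.786/1.781 = 1.0
Empirical formula: KOH

KOH


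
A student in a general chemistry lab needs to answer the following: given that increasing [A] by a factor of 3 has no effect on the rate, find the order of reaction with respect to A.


rate ∝ [A]^n
rate ∝ [A]^0
Order in A: 0

0


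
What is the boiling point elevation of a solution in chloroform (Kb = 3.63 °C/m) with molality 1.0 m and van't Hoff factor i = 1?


ΔTb = Kb × m × i
= 3.63 × 1.0 × 1
= 3.63 °C

3.63 °C


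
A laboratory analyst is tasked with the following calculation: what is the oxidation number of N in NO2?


x + 2(-2) = 0, so x = +4
Oxidation number: +4

+4


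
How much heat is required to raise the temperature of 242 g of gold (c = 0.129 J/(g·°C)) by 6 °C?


q = mcΔT = 242 × 0.129 × 6
= 187.31 J

187.31 J


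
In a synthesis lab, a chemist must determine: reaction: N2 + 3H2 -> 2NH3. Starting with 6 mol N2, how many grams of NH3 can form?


Mole ratio NH3:N2 = 2:1
n(NH3) = 6 × 2/1 = 12.000 mol
mass = 12.000 × 17.03 = 204.36 g

204.36 g


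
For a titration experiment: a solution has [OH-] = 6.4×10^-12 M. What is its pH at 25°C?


pOH = -log10([OH-]) = -log10(6.4×10^-12)
= 12 - log10(6.4) = 11.19
pH = 14 - pOH = 14 - 11.19 = 2.81

2.81


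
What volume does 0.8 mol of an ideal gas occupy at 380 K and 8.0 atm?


PV = nRT  (R = 0.08206 L·atm/(mol·K))
V = nRT/P = 0.8×0.08206×380/8.0
= 3.118 L

3.118 L


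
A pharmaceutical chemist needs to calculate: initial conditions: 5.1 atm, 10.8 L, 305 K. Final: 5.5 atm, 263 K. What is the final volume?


P1V1/T1 = P2V2/T2
V2 = P1V1T2/(T1P2)
= 5.1×10.8×263/(305×5.5)
= 8.635 L

8.635 L


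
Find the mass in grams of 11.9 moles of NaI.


M(NaI) = 149.89 g/mol
mass = n × M = 11.9 × 149.89 = 1783.69 g

1783.69 g


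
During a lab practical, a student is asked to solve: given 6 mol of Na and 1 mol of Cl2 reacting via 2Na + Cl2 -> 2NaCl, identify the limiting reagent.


Mole ratio available / coefficient:
  Na: 6/2 = 3.000
  Cl2: 1/1 = 1.000
Smaller ratio is limiting.

Cl2


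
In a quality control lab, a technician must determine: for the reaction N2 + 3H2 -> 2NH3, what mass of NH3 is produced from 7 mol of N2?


Mole ratio NH3:N2 = 2:1
n(NH3) = 7 × 2/1 = 14.000 mol
mass = 14.000 × 17.03 = 238.42 g

238.42 g


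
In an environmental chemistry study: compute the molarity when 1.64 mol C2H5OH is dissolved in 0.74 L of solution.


M = n/V = 1.64/0.74 = 2.216 mol/L

2.216 M


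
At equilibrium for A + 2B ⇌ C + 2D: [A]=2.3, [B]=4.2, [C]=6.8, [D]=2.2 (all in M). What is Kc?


Kc = [C][D]^2/([A][B]^2)
= (6.8^1 × 2.2^2)/(2.3^1 × 4.2^2)
= 32.912/40.572
= 0.8112

0.8112


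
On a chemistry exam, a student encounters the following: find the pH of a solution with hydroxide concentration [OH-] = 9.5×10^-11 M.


pOH = -log10([OH-]) = -log10(9.5×10^-11)
= 11 - log10(9.5) = 10.02
pH = 14 - pOH = 14 - 10.02 = 3.98

3.98


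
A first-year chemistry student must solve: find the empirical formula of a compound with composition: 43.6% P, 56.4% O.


Assume 100 g sample. Moles of each element:
  P: 43.6/30.97 = 1.408 mol
  O: 56.4/16.0 = 3.525 mol
Divide by smallest (1.408):
  P: 1.408/1.408 = 1.0
  O: 3.525/1.408 = 2.5
Multiply all ratios by 2 to obtain whole numbers.
Empirical formula: P2O5

P2O5


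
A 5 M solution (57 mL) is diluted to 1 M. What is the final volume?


C1V1 = C2V2
5 × 57 = 1 × V2
V2 = 285/1 = 285.0 mL

285.0 mL


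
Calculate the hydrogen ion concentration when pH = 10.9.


[H+] = 10^(-pH) = 10^(-10.9)
= 1.26×10^-11 M

1.26×10^-11 M


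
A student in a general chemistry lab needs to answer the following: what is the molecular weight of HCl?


M(HCl) = 1×1.008 + 1×35.45
= 1.01 + 35.45
= 36.46 g/mol

36.46 g/mol


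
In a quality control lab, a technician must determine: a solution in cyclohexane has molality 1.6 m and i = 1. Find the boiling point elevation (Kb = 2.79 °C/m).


ΔTb = Kb × m × i
= 2.79 × 1.6 × 1
= 4.464 °C

4.464 °C


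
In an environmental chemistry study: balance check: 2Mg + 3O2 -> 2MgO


Equation: 2Mg + 3O2 -> 2MgO
Check atoms: Mg: 2=2, O: 6≠2
Not balanced

No, not balanced


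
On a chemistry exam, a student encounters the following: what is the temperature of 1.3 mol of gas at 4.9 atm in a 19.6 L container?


PV = nRT  (R = 0.08206 L·atm/(mol·K))
T = PV/(nR) = 4.9×19.6/(1.3×0.08206)
= 96.04/0.106678
= 900.28 K

900.28 K


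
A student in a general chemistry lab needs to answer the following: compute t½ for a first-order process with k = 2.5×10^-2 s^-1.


t½ = ln2/k = 0.693147/(2.5×10^-2 s^-1)
= 27.73 s

27.73 s


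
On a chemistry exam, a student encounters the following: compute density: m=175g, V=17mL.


ρ = mass/volume
= 175/17
= 10.294 g/mL

10.294 g/mL


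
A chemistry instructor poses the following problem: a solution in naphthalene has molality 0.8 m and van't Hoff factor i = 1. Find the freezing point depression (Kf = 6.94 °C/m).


ΔTf = Kf × m × i
= 6.94 × 0.8 × 1
= 5.552 °C

5.552 °C


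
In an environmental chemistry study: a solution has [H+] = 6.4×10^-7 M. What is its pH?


pH = -log10([H+]) = -log10(6.4×10^-7)
= 7 - log10(6.4)
= 7 - 0.81
= 6.19

6.19


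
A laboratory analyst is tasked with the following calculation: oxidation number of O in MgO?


O is usually -2
Oxidation number: -2

-2


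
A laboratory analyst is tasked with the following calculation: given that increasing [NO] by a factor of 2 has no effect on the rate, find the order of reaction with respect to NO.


rate ∝ [NO]^n
rate ∝ [NO]^0
Order in NO: 0

0


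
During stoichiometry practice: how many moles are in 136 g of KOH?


M(KOH) = 56.11 g/mol
n = mass/M = 136/56.11 = 2.4238 mol

2.4238 mol


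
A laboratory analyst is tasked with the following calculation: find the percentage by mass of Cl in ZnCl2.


M(ZnCl2) = 1×65.38 + 2×35.45 = 136.28 g/mol
Mass of Cl = 2 × 35.45 = 70.90 g/mol
% Cl = 70.90/136.28 × 100 = 52.03%

52.03%


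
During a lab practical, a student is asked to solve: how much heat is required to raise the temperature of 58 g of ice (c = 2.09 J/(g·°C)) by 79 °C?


q = mcΔT = 58 × 2.09 × 79
= 9576.38 J

9576.38 J


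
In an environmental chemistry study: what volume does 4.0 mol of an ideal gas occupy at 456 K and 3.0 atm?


PV = nRT  (R = 0.08206 L·atm/(mol·K))
V = nRT/P = 4.0×0.08206×456/3.0
= 49.892 L

49.892 L


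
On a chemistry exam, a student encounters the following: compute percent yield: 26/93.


% yield = actual/theoretical × 100
= 26/93 × 100
= 27.96%

27.96%


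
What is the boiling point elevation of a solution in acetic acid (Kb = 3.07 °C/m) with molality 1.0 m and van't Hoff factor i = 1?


ΔTb = Kb × m × i
= 3.07 × 1.0 × 1
= 3.07 °C

3.07 °C


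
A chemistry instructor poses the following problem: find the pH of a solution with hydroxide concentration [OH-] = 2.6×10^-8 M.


pOH = -log10([OH-]) = -log10(2.6×10^-8)
= 8 - log10(2.6) = 7.59
pH = 14 - pOH = 14 - 7.59 = 6.41

6.41


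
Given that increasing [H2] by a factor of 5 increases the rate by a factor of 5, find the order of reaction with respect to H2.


rate ∝ [H2]^n
5^n = 5 → n = 1
Order in H2: 1

1


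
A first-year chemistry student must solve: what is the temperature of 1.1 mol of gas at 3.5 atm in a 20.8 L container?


PV = nRT  (R = 0.08206 L·atm/(mol·K))
T = PV/(nR) = 3.5×20.8/(1.1×0.08206)
= 72.80/0.090266
= 806.51 K

806.51 K


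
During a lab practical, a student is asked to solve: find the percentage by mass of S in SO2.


M(SO2) = 1×32.07 + 2×16.0 = 64.07 g/mol
Mass of S = 1 × 32.07 = 32.07 g/mol
% S = 32.07/64.07 × 100 = 50.05%

50.05%


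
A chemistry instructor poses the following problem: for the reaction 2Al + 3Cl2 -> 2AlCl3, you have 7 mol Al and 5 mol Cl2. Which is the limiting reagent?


Mole ratio available / coefficient:
  Al: 7/2 = 3.500
  Cl2: 5/3 = 1.667
Smaller ratio is limiting.

Cl2


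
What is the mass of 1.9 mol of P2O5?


M(P2O5) = 141.94 g/mol
mass = n × M = 1.9 × 141.94 = 269.69 g

269.69 g


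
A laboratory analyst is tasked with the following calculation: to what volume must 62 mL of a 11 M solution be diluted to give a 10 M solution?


C1V1 = C2V2
11 × 62 = 10 × V2
V2 = 682/10 = 68.2 mL

68.2 mL


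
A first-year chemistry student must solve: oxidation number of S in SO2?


x + 2(-2) = 0, so x = +4
Oxidation number: +4

+4


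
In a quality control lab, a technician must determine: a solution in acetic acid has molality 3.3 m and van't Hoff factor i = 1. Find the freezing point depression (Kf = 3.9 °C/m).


ΔTf = Kf × m × i
= 3.9 × 3.3 × 1
= 12.87 °C

12.87 °C


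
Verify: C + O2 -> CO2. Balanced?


Equation: C + O2 -> CO2
Check atoms: C: 1=1, O: 2=2
Balanced

Yes, balanced


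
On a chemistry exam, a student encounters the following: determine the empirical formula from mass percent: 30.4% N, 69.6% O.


Assume 100 g sample. Moles of each element:
  N: 30.4/14.01 = 2.17 mol
  O: 69.6/16.0 = 4.35 mol
Divide by smallest (2.17):
  N: 2.17/2.17 = 1.0
  O: 4.35/2.17 = 2.0
Empirical formula: NO2

NO2


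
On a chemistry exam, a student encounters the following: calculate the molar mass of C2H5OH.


M(C2H5OH) = 2×12.01 + 6×1.008 + 1×16.0
= 24.02 + 6.05 + 16.0
= 46.07 g/mol

46.07 g/mol


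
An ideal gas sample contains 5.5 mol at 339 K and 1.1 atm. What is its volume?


PV = nRT  (R = 0.08206 L·atm/(mol·K))
V = nRT/P = 5.5×0.08206×339/1.1
= 139.092 L

139.092 L


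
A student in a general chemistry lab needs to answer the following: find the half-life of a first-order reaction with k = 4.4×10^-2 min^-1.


t½ = ln2/k = 0.693147/(4.4×10^-2 min^-1)
= 15.75 min

15.75 min


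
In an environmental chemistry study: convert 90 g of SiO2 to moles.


M(SiO2) = 60.09 g/mol
n = mass/M = 90/60.09 = 1.4978 mol

1.4978 mol


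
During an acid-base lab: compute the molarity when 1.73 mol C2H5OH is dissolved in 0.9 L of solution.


M = n/V = 1.73/0.9 = 1.922 mol/L

1.922 M


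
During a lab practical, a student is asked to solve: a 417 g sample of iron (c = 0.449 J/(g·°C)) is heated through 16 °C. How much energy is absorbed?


q = mcΔT = 417 × 0.449 × 16
= 2995.73 J

2995.73 J


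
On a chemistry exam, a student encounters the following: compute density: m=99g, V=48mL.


ρ = mass/volume
= 99/48
= 2.062 g/mL

2.062 g/mL


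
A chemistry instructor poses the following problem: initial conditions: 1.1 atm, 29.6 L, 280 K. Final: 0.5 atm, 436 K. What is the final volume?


P1V1/T1 = P2V2/T2
V2 = P1V1T2/(T1P2)
= 1.1×29.6×436/(280×0.5)
= 101.401 L

101.401 L


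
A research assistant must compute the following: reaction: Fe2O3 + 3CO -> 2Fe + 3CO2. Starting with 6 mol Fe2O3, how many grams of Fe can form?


Mole ratio Fe:Fe2O3 = 2:1
n(Fe) = 6 × 2/1 = 12.000 mol
mass = 12.000 × 55.85 = 670.2 g

670.2 g


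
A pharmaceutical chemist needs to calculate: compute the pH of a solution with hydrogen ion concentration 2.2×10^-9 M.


pH = -log10([H+]) = -log10(2.2×10^-9)
= 9 - log10(2.2)
= 9 - 0.34
= 8.66

8.66


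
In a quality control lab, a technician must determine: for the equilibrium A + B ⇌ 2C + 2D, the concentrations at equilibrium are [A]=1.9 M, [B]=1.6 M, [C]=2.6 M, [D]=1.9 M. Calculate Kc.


Kc = [C]^2[D]^2/([A][B])
= (2.6^2 × 1.9^2)/(1.9^1 × 1.6^1)
= 24.4036/3.04
= 8.028

8.028


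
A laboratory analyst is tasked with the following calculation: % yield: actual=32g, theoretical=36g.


% yield = actual/theoretical × 100
= 32/36 × 100
= 88.89%

88.89%
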